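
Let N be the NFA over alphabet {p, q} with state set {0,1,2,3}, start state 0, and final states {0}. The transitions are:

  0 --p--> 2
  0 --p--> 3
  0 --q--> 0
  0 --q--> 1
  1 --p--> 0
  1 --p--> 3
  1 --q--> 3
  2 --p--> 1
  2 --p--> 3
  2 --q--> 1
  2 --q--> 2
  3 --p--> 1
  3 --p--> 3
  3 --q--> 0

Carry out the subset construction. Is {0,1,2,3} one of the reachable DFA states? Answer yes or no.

Start state of the DFA: {0}.
{0} --p--> {2,3}  [new]
{0} --q--> {0,1}  [new]
{2,3} --p--> {1,3}  [new]
{2,3} --q--> {0,1,2}  [new]
{0,1} --p--> {0,2,3}  [new]
{0,1} --q--> {0,1,3}  [new]
{1,3} --p--> {0,1,3}  [seen]
{1,3} --q--> {0,3}  [new]
{0,1,2} --p--> {0,1,2,3}  [new]
{0,1,2} --q--> {0,1,2,3}  [seen]
{0,2,3} --p--> {1,2,3}  [new]
{0,2,3} --q--> {0,1,2}  [seen]
{0,1,3} --p--> {0,1,2,3}  [seen]
{0,1,3} --q--> {0,1,3}  [seen]
{0,3} --p--> {1,2,3}  [seen]
{0,3} --q--> {0,1}  [seen]
{0,1,2,3} --p--> {0,1,2,3}  [seen]
{0,1,2,3} --q--> {0,1,2,3}  [seen]
{1,2,3} --p--> {0,1,3}  [seen]
{1,2,3} --q--> {0,1,2,3}  [seen]
Reachable DFA states: {0}, {2,3}, {0,1}, {1,3}, {0,1,2}, {0,2,3}, {0,1,3}, {0,3}, {0,1,2,3}, {1,2,3}.
{0,1,2,3} is among them.

yes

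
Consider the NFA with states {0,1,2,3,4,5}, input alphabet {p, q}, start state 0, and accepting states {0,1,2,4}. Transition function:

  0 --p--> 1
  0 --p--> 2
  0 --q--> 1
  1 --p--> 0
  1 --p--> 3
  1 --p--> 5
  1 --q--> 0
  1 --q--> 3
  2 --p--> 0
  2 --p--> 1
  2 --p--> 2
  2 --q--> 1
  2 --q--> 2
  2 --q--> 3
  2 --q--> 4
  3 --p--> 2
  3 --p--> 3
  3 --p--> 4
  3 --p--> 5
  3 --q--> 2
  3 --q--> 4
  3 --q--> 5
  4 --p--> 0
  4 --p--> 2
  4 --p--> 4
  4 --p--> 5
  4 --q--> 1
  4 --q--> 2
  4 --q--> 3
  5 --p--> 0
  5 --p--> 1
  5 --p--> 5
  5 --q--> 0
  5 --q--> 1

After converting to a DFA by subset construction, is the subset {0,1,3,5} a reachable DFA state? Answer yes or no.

Start state of the DFA: {0}.
{0} --p--> {1,2}  [new]
{0} --q--> {1}  [new]
{1,2} --p--> {0,1,2,3,5}  [new]
{1,2} --q--> {0,1,2,3,4}  [new]
{1} --p--> {0,3,5}  [new]
{1} --q--> {0,3}  [new]
{0,1,2,3,5} --p--> {0,1,2,3,4,5}  [new]
{0,1,2,3,5} --q--> {0,1,2,3,4,5}  [seen]
{0,1,2,3,4} --p--> {0,1,2,3,4,5}  [seen]
{0,1,2,3,4} --q--> {0,1,2,3,4,5}  [seen]
{0,3,5} --p--> {0,1,2,3,4,5}  [seen]
{0,3,5} --q--> {0,1,2,4,5}  [new]
{0,3} --p--> {1,2,3,4,5}  [new]
{0,3} --q--> {1,2,4,5}  [new]
{0,1,2,3,4,5} --p--> {0,1,2,3,4,5}  [seen]
{0,1,2,3,4,5} --q--> {0,1,2,3,4,5}  [seen]
{0,1,2,4,5} --p--> {0,1,2,3,4,5}  [seen]
{0,1,2,4,5} --q--> {0,1,2,3,4}  [seen]
{1,2,3,4,5} --p--> {0,1,2,3,4,5}  [seen]
{1,2,3,4,5} --q--> {0,1,2,3,4,5}  [seen]
{1,2,4,5} --p--> {0,1,2,3,4,5}  [seen]
{1,2,4,5} --q--> {0,1,2,3,4}  [seen]
Reachable DFA states: {0}, {1,2}, {1}, {0,1,2,3,5}, {0,1,2,3,4}, {0,3,5}, {0,3}, {0,1,2,3,4,5}, {0,1,2,4,5}, {1,2,3,4,5}, {1,2,4,5}.
{0,1,3,5} is not among them.

no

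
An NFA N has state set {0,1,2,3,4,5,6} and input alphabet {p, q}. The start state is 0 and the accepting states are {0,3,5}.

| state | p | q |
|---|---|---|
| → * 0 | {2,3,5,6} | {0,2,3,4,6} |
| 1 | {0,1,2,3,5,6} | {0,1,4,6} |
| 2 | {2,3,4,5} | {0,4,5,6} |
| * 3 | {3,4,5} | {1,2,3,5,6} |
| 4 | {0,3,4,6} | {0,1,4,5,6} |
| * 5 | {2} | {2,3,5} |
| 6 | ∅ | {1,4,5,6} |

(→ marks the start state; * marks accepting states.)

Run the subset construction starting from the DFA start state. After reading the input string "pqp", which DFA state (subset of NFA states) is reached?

Start: {0}.
δ(0,p) = {2,3,5,6}.
Union: {2,3,5,6}.
After p: {2,3,5,6}.
δ(2,q) = {0,4,5,6}; δ(3,q) = {1,2,3,5,6}; δ(5,q) = {2,3,5}; δ(6,q) = {1,4,5,6}.
Union: {0,1,2,3,4,5,6}.
After q: {0,1,2,3,4,5,6}.
δ(0,p) = {2,3,5,6}; δ(1,p) = {0,1,2,3,5,6}; δ(2,p) = {2,3,4,5}; δ(3,p) = {3,4,5}; δ(4,p) = {0,3,4,6}; δ(5,p) = {2}; δ(6,p) = ∅.
Union: {0,1,2,3,4,5,6}.
After p: {0,1,2,3,4,5,6}.

{0,1,2,3,4,5,6}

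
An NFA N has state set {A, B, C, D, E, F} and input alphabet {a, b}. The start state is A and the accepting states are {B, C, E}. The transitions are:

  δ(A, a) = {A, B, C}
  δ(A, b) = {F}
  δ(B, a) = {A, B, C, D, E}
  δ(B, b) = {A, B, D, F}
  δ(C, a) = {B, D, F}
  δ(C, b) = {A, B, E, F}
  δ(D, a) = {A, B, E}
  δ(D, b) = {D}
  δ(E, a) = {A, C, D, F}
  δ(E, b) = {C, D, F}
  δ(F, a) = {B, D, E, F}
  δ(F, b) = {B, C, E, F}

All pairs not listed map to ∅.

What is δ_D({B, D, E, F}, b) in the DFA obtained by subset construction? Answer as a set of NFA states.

δ(B,b) = {A, B, D, F}; δ(D,b) = {D}; δ(E,b) = {C, D, F}; δ(F,b) = {B, C, E, F}.
Union: {A, B, C, D, E, F}.

{A, B, C, D, E, F}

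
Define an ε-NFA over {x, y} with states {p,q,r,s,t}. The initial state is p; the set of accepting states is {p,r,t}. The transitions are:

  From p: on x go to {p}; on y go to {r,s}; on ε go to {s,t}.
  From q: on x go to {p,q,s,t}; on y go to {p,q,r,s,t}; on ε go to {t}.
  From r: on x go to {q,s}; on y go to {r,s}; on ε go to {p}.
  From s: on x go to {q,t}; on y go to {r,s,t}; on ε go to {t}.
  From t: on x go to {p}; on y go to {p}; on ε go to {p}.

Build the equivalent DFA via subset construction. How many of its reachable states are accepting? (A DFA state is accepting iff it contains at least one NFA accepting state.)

Start state of the DFA: {p,s,t} (ε-closure of the NFA start).
{p,s,t} --x--> {p,q,s,t}  [new]
{p,s,t} --y--> {p,r,s,t}  [new]
{p,q,s,t} --x--> {p,q,s,t}  [seen]
{p,q,s,t} --y--> {p,q,r,s,t}  [new]
{p,r,s,t} --x--> {p,q,s,t}  [seen]
{p,r,s,t} --y--> {p,r,s,t}  [seen]
{p,q,r,s,t} --x--> {p,q,s,t}  [seen]
{p,q,r,s,t} --y--> {p,q,r,s,t}  [seen]
Reachable DFA states: {p,s,t}, {p,q,s,t}, {p,r,s,t}, {p,q,r,s,t}.
Accepting DFA states (contain an NFA accepting state): {p,s,t}, {p,q,s,t}, {p,r,s,t}, {p,q,r,s,t}.

4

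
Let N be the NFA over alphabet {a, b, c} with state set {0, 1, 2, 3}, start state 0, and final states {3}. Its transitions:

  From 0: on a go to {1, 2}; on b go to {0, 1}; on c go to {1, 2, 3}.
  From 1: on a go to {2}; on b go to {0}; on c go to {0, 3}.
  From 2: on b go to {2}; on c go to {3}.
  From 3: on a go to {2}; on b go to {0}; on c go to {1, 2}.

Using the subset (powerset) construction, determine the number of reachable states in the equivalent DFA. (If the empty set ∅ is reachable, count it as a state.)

Start state of the DFA: {0}.
{0} --a--> {1, 2}  [new]
{0} --b--> {0, 1}  [new]
{0} --c--> {1, 2, 3}  [new]
{1, 2} --a--> {2}  [new]
{1, 2} --b--> {0, 2}  [new]
{1, 2} --c--> {0, 3}  [new]
{0, 1} --a--> {1, 2}  [seen]
{0, 1} --b--> {0, 1}  [seen]
{0, 1} --c--> {0, 1, 2, 3}  [new]
{1, 2, 3} --a--> {2}  [seen]
{1, 2, 3} --b--> {0, 2}  [seen]
{1, 2, 3} --c--> {0, 1, 2, 3}  [seen]
{2} --a--> ∅  [new]
{2} --b--> {2}  [seen]
{2} --c--> {3}  [new]
{0, 2} --a--> {1, 2}  [seen]
{0, 2} --b--> {0, 1, 2}  [new]
{0, 2} --c--> {1, 2, 3}  [seen]
{0, 3} --a--> {1, 2}  [seen]
{0, 3} --b--> {0, 1}  [seen]
{0, 3} --c--> {1, 2, 3}  [seen]
{0, 1, 2, 3} --a--> {1, 2}  [seen]
{0, 1, 2, 3} --b--> {0, 1, 2}  [seen]
{0, 1, 2, 3} --c--> {0, 1, 2, 3}  [seen]
∅ --a--> ∅  [seen]
∅ --b--> ∅  [seen]
∅ --c--> ∅  [seen]
{3} --a--> {2}  [seen]
{3} --b--> {0}  [seen]
{3} --c--> {1, 2}  [seen]
{0, 1, 2} --a--> {1, 2}  [seen]
{0, 1, 2} --b--> {0, 1, 2}  [seen]
{0, 1, 2} --c--> {0, 1, 2, 3}  [seen]
Reachable DFA states: {0}, {1, 2}, {0, 1}, {1, 2, 3}, {2}, {0, 2}, {0, 3}, {0, 1, 2, 3}, ∅, {3}, {0, 1, 2}.

11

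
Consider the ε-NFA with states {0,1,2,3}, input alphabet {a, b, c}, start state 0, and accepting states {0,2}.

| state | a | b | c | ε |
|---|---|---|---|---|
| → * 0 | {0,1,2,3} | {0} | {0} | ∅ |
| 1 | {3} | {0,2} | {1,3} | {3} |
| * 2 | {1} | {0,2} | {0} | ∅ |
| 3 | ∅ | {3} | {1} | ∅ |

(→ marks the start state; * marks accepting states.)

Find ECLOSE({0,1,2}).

Begin with {0,1,2}.
1 →ε {3}; add 3.
ε-closure = {0,1,2,3}.

{0,1,2,3}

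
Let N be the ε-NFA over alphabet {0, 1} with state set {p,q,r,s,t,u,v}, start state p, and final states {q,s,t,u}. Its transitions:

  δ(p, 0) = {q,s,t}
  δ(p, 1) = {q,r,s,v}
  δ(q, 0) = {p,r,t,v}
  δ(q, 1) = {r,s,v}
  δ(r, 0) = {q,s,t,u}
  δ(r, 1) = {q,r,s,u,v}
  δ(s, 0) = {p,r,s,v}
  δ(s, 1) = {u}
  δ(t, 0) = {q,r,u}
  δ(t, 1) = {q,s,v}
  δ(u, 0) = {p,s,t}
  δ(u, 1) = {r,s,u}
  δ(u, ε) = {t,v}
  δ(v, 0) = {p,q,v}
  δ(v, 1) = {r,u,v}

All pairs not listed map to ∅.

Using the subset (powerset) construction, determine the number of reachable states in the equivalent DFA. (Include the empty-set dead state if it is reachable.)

5

Start state of the DFA: {p} (ε-closure of the NFA start).
{p} --0--> {q,s,t}  [new]
{p} --1--> {q,r,s,v}  [new]
{q,s,t} --0--> {p,q,r,s,t,u,v}  [new]
{q,s,t} --1--> {q,r,s,t,u,v}  [new]
{q,r,s,v} --0--> {p,q,r,s,t,u,v}  [seen]
{q,r,s,v} --1--> {q,r,s,t,u,v}  [seen]
{p,q,r,s,t,u,v} --0--> {p,q,r,s,t,u,v}  [seen]
{p,q,r,s,t,u,v} --1--> {q,r,s,t,u,v}  [seen]
{q,r,s,t,u,v} --0--> {p,q,r,s,t,u,v}  [seen]
{q,r,s,t,u,v} --1--> {q,r,s,t,u,v}  [seen]
Reachable DFA states: {p}, {q,s,t}, {q,r,s,v}, {p,q,r,s,t,u,v}, {q,r,s,t,u,v}.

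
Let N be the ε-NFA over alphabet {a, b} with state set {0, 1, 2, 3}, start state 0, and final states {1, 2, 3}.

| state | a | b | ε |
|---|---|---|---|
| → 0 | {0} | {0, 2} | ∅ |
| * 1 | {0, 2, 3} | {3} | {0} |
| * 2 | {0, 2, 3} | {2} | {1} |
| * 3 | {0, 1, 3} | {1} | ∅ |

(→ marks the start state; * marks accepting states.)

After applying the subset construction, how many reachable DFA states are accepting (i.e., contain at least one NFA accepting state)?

2

Start state of the DFA: {0} (ε-closure of the NFA start).
{0} --a--> {0}  [seen]
{0} --b--> {0, 1, 2}  [new]
{0, 1, 2} --a--> {0, 1, 2, 3}  [new]
{0, 1, 2} --b--> {0, 1, 2, 3}  [seen]
{0, 1, 2, 3} --a--> {0, 1, 2, 3}  [seen]
{0, 1, 2, 3} --b--> {0, 1, 2, 3}  [seen]
Reachable DFA states: {0}, {0, 1, 2}, {0, 1, 2, 3}.
Accepting DFA states (contain an NFA accepting state): {0, 1, 2}, {0, 1, 2, 3}.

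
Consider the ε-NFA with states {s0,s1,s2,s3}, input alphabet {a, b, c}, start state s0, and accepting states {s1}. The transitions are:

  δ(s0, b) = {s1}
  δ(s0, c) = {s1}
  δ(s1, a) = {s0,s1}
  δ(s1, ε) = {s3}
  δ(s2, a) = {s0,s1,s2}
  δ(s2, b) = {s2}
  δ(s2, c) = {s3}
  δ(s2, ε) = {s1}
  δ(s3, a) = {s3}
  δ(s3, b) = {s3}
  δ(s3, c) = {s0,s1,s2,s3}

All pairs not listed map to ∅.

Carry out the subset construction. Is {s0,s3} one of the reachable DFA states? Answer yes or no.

Start state of the DFA: {s0} (ε-closure of the NFA start).
{s0} --a--> ∅  [new]
{s0} --b--> {s1,s3}  [new]
{s0} --c--> {s1,s3}  [seen]
∅ --a--> ∅  [seen]
∅ --b--> ∅  [seen]
∅ --c--> ∅  [seen]
{s1,s3} --a--> {s0,s1,s3}  [new]
{s1,s3} --b--> {s3}  [new]
{s1,s3} --c--> {s0,s1,s2,s3}  [new]
{s0,s1,s3} --a--> {s0,s1,s3}  [seen]
{s0,s1,s3} --b--> {s1,s3}  [seen]
{s0,s1,s3} --c--> {s0,s1,s2,s3}  [seen]
{s3} --a--> {s3}  [seen]
{s3} --b--> {s3}  [seen]
{s3} --c--> {s0,s1,s2,s3}  [seen]
{s0,s1,s2,s3} --a--> {s0,s1,s2,s3}  [seen]
{s0,s1,s2,s3} --b--> {s1,s2,s3}  [new]
{s0,s1,s2,s3} --c--> {s0,s1,s2,s3}  [seen]
{s1,s2,s3} --a--> {s0,s1,s2,s3}  [seen]
{s1,s2,s3} --b--> {s1,s2,s3}  [seen]
{s1,s2,s3} --c--> {s0,s1,s2,s3}  [seen]
Reachable DFA states: {s0}, ∅, {s1,s3}, {s0,s1,s3}, {s3}, {s0,s1,s2,s3}, {s1,s2,s3}.
{s0,s3} is not among them.

no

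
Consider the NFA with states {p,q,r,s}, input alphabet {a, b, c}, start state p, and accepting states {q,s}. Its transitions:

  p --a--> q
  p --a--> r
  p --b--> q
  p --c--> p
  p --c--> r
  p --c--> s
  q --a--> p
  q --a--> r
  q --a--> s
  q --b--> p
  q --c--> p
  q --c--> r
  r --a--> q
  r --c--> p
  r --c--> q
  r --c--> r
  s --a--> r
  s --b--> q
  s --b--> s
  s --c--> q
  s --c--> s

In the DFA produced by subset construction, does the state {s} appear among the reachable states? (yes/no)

no

Start state of the DFA: {p}.
{p} --a--> {q,r}  [new]
{p} --b--> {q}  [new]
{p} --c--> {p,r,s}  [new]
{q,r} --a--> {p,q,r,s}  [new]
{q,r} --b--> {p}  [seen]
{q,r} --c--> {p,q,r}  [new]
{q} --a--> {p,r,s}  [seen]
{q} --b--> {p}  [seen]
{q} --c--> {p,r}  [new]
{p,r,s} --a--> {q,r}  [seen]
{p,r,s} --b--> {q,s}  [new]
{p,r,s} --c--> {p,q,r,s}  [seen]
{p,q,r,s} --a--> {p,q,r,s}  [seen]
{p,q,r,s} --b--> {p,q,s}  [new]
{p,q,r,s} --c--> {p,q,r,s}  [seen]
{p,q,r} --a--> {p,q,r,s}  [seen]
{p,q,r} --b--> {p,q}  [new]
{p,q,r} --c--> {p,q,r,s}  [seen]
{p,r} --a--> {q,r}  [seen]
{p,r} --b--> {q}  [seen]
{p,r} --c--> {p,q,r,s}  [seen]
{q,s} --a--> {p,r,s}  [seen]
{q,s} --b--> {p,q,s}  [seen]
{q,s} --c--> {p,q,r,s}  [seen]
{p,q,s} --a--> {p,q,r,s}  [seen]
{p,q,s} --b--> {p,q,s}  [seen]
{p,q,s} --c--> {p,q,r,s}  [seen]
{p,q} --a--> {p,q,r,s}  [seen]
{p,q} --b--> {p,q}  [seen]
{p,q} --c--> {p,r,s}  [seen]
Reachable DFA states: {p}, {q,r}, {q}, {p,r,s}, {p,q,r,s}, {p,q,r}, {p,r}, {q,s}, {p,q,s}, {p,q}.
{s} is not among them.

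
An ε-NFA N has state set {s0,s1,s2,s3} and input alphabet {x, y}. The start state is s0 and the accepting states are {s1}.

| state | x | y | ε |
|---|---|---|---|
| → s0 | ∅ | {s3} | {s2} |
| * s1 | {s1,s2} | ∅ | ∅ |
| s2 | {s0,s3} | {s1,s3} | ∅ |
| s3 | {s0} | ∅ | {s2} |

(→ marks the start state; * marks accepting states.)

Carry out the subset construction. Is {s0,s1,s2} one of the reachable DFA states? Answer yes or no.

Start state of the DFA: {s0,s2} (ε-closure of the NFA start).
{s0,s2} --x--> {s0,s2,s3}  [new]
{s0,s2} --y--> {s1,s2,s3}  [new]
{s0,s2,s3} --x--> {s0,s2,s3}  [seen]
{s0,s2,s3} --y--> {s1,s2,s3}  [seen]
{s1,s2,s3} --x--> {s0,s1,s2,s3}  [new]
{s1,s2,s3} --y--> {s1,s2,s3}  [seen]
{s0,s1,s2,s3} --x--> {s0,s1,s2,s3}  [seen]
{s0,s1,s2,s3} --y--> {s1,s2,s3}  [seen]
Reachable DFA states: {s0,s2}, {s0,s2,s3}, {s1,s2,s3}, {s0,s1,s2,s3}.
{s0,s1,s2} is not among them.

no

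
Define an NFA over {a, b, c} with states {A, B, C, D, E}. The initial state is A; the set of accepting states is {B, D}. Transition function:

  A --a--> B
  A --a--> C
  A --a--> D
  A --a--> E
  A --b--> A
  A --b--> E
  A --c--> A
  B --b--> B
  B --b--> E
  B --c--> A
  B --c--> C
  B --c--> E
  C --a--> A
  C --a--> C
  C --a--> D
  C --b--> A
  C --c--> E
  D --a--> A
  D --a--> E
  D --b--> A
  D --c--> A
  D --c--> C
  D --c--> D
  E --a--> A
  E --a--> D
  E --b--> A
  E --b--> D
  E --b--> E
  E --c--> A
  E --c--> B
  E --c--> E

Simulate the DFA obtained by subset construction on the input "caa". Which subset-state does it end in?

Start: {A}.
δ(A,c) = {A}.
Union: {A}.
After c: {A}.
δ(A,a) = {B, C, D, E}.
Union: {B, C, D, E}.
After a: {B, C, D, E}.
δ(B,a) = ∅; δ(C,a) = {A, C, D}; δ(D,a) = {A, E}; δ(E,a) = {A, D}.
Union: {A, C, D, E}.
After a: {A, C, D, E}.

{A, C, D, E}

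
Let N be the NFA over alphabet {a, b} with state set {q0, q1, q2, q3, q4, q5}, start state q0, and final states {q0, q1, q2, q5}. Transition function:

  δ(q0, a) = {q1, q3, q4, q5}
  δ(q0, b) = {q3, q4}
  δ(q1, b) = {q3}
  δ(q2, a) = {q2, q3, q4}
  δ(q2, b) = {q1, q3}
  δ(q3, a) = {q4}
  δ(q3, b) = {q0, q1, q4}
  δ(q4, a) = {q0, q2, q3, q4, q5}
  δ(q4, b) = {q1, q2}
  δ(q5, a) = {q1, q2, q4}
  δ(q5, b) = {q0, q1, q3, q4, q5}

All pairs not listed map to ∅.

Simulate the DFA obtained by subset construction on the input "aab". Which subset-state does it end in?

{q0, q1, q2, q3, q4, q5}

Start: {q0}.
δ(q0,a) = {q1, q3, q4, q5}.
Union: {q1, q3, q4, q5}.
After a: {q1, q3, q4, q5}.
δ(q1,a) = ∅; δ(q3,a) = {q4}; δ(q4,a) = {q0, q2, q3, q4, q5}; δ(q5,a) = {q1, q2, q4}.
Union: {q0, q1, q2, q3, q4, q5}.
After a: {q0, q1, q2, q3, q4, q5}.
δ(q0,b) = {q3, q4}; δ(q1,b) = {q3}; δ(q2,b) = {q1, q3}; δ(q3,b) = {q0, q1, q4}; δ(q4,b) = {q1, q2}; δ(q5,b) = {q0, q1, q3, q4, q5}.
Union: {q0, q1, q2, q3, q4, q5}.
After b: {q0, q1, q2, q3, q4, q5}.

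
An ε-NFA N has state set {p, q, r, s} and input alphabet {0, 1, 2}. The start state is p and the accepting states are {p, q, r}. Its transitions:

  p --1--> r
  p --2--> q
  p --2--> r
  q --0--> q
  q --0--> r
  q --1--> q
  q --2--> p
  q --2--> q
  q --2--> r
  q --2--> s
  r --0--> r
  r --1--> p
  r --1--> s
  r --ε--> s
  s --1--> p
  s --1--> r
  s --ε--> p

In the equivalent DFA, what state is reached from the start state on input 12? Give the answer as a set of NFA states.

{p, q, r, s}

Start: {p}.
δ(p,1) = {r}.
Union: {r}.
ε-closure gives {p, r, s}.
After 1: {p, r, s}.
δ(p,2) = {q, r}; δ(r,2) = ∅; δ(s,2) = ∅.
Union: {q, r}.
ε-closure gives {p, q, r, s}.
After 2: {p, q, r, s}.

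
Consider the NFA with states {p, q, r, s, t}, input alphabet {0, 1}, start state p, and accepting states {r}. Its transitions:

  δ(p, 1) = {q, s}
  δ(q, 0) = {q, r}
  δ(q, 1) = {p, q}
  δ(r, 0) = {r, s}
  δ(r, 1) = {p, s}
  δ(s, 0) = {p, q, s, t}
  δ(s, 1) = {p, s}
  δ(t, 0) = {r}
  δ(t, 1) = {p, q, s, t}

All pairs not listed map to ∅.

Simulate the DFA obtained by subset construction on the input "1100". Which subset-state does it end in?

{p, q, r, s, t}

Start: {p}.
δ(p,1) = {q, s}.
Union: {q, s}.
After 1: {q, s}.
δ(q,1) = {p, q}; δ(s,1) = {p, s}.
Union: {p, q, s}.
After 1: {p, q, s}.
δ(p,0) = ∅; δ(q,0) = {q, r}; δ(s,0) = {p, q, s, t}.
Union: {p, q, r, s, t}.
After 0: {p, q, r, s, t}.
δ(p,0) = ∅; δ(q,0) = {q, r}; δ(r,0) = {r, s}; δ(s,0) = {p, q, s, t}; δ(t,0) = {r}.
Union: {p, q, r, s, t}.
After 0: {p, q, r, s, t}.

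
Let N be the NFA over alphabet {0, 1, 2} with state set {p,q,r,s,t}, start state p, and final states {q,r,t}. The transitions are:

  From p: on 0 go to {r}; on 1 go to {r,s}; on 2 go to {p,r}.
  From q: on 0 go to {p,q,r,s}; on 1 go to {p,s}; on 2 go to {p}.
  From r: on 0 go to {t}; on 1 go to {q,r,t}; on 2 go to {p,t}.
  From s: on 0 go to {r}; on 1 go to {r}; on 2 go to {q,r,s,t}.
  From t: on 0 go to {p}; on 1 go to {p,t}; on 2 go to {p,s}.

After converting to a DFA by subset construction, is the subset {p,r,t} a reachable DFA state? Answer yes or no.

Start state of the DFA: {p}.
{p} --0--> {r}  [new]
{p} --1--> {r,s}  [new]
{p} --2--> {p,r}  [new]
{r} --0--> {t}  [new]
{r} --1--> {q,r,t}  [new]
{r} --2--> {p,t}  [new]
{r,s} --0--> {r,t}  [new]
{r,s} --1--> {q,r,t}  [seen]
{r,s} --2--> {p,q,r,s,t}  [new]
{p,r} --0--> {r,t}  [seen]
{p,r} --1--> {q,r,s,t}  [new]
{p,r} --2--> {p,r,t}  [new]
{t} --0--> {p}  [seen]
{t} --1--> {p,t}  [seen]
{t} --2--> {p,s}  [new]
{q,r,t} --0--> {p,q,r,s,t}  [seen]
{q,r,t} --1--> {p,q,r,s,t}  [seen]
{q,r,t} --2--> {p,s,t}  [new]
{p,t} --0--> {p,r}  [seen]
{p,t} --1--> {p,r,s,t}  [new]
{p,t} --2--> {p,r,s}  [new]
{r,t} --0--> {p,t}  [seen]
{r,t} --1--> {p,q,r,t}  [new]
{r,t} --2--> {p,s,t}  [seen]
{p,q,r,s,t} --0--> {p,q,r,s,t}  [seen]
{p,q,r,s,t} --1--> {p,q,r,s,t}  [seen]
{p,q,r,s,t} --2--> {p,q,r,s,t}  [seen]
{q,r,s,t} --0--> {p,q,r,s,t}  [seen]
{q,r,s,t} --1--> {p,q,r,s,t}  [seen]
{q,r,s,t} --2--> {p,q,r,s,t}  [seen]
{p,r,t} --0--> {p,r,t}  [seen]
{p,r,t} --1--> {p,q,r,s,t}  [seen]
{p,r,t} --2--> {p,r,s,t}  [seen]
{p,s} --0--> {r}  [seen]
{p,s} --1--> {r,s}  [seen]
{p,s} --2--> {p,q,r,s,t}  [seen]
{p,s,t} --0--> {p,r}  [seen]
{p,s,t} --1--> {p,r,s,t}  [seen]
{p,s,t} --2--> {p,q,r,s,t}  [seen]
{p,r,s,t} --0--> {p,r,t}  [seen]
{p,r,s,t} --1--> {p,q,r,s,t}  [seen]
{p,r,s,t} --2--> {p,q,r,s,t}  [seen]
{p,r,s} --0--> {r,t}  [seen]
{p,r,s} --1--> {q,r,s,t}  [seen]
{p,r,s} --2--> {p,q,r,s,t}  [seen]
{p,q,r,t} --0--> {p,q,r,s,t}  [seen]
{p,q,r,t} --1--> {p,q,r,s,t}  [seen]
{p,q,r,t} --2--> {p,r,s,t}  [seen]
Reachable DFA states: {p}, {r}, {r,s}, {p,r}, {t}, {q,r,t}, {p,t}, {r,t}, {p,q,r,s,t}, {q,r,s,t}, {p,r,t}, {p,s}, {p,s,t}, {p,r,s,t}, {p,r,s}, {p,q,r,t}.
{p,r,t} is among them.

yes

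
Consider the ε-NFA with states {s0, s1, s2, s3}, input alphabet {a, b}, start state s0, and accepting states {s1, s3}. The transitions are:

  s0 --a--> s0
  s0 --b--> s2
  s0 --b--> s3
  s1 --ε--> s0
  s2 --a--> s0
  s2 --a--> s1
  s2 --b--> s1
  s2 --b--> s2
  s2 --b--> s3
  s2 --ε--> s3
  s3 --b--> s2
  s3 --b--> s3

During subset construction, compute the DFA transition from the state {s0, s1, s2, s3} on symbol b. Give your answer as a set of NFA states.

δ(s0,b) = {s2, s3}; δ(s1,b) = ∅; δ(s2,b) = {s1, s2, s3}; δ(s3,b) = {s2, s3}.
Union: {s1, s2, s3}.
ε-closure gives {s0, s1, s2, s3}.

{s0, s1, s2, s3}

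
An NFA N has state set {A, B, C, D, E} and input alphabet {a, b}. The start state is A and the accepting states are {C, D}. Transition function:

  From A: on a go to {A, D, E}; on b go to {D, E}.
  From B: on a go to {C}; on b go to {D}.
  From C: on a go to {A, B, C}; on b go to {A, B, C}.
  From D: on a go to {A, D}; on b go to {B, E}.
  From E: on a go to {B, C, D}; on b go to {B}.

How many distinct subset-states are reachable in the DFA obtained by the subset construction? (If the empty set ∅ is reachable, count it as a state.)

10

Start state of the DFA: {A}.
{A} --a--> {A, D, E}  [new]
{A} --b--> {D, E}  [new]
{A, D, E} --a--> {A, B, C, D, E}  [new]
{A, D, E} --b--> {B, D, E}  [new]
{D, E} --a--> {A, B, C, D}  [new]
{D, E} --b--> {B, E}  [new]
{A, B, C, D, E} --a--> {A, B, C, D, E}  [seen]
{A, B, C, D, E} --b--> {A, B, C, D, E}  [seen]
{B, D, E} --a--> {A, B, C, D}  [seen]
{B, D, E} --b--> {B, D, E}  [seen]
{A, B, C, D} --a--> {A, B, C, D, E}  [seen]
{A, B, C, D} --b--> {A, B, C, D, E}  [seen]
{B, E} --a--> {B, C, D}  [new]
{B, E} --b--> {B, D}  [new]
{B, C, D} --a--> {A, B, C, D}  [seen]
{B, C, D} --b--> {A, B, C, D, E}  [seen]
{B, D} --a--> {A, C, D}  [new]
{B, D} --b--> {B, D, E}  [seen]
{A, C, D} --a--> {A, B, C, D, E}  [seen]
{A, C, D} --b--> {A, B, C, D, E}  [seen]
Reachable DFA states: {A}, {A, D, E}, {D, E}, {A, B, C, D, E}, {B, D, E}, {A, B, C, D}, {B, E}, {B, C, D}, {B, D}, {A, C, D}.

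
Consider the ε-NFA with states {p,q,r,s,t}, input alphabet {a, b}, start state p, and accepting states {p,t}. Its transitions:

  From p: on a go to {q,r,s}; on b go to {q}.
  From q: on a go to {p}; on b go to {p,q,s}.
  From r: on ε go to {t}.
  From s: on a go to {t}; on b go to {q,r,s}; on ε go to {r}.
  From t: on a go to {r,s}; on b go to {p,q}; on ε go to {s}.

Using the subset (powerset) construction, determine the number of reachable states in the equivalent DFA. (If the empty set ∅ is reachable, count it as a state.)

Start state of the DFA: {p} (ε-closure of the NFA start).
{p} --a--> {q,r,s,t}  [new]
{p} --b--> {q}  [new]
{q,r,s,t} --a--> {p,r,s,t}  [new]
{q,r,s,t} --b--> {p,q,r,s,t}  [new]
{q} --a--> {p}  [seen]
{q} --b--> {p,q,r,s,t}  [seen]
{p,r,s,t} --a--> {q,r,s,t}  [seen]
{p,r,s,t} --b--> {p,q,r,s,t}  [seen]
{p,q,r,s,t} --a--> {p,q,r,s,t}  [seen]
{p,q,r,s,t} --b--> {p,q,r,s,t}  [seen]
Reachable DFA states: {p}, {q,r,s,t}, {q}, {p,r,s,t}, {p,q,r,s,t}.

5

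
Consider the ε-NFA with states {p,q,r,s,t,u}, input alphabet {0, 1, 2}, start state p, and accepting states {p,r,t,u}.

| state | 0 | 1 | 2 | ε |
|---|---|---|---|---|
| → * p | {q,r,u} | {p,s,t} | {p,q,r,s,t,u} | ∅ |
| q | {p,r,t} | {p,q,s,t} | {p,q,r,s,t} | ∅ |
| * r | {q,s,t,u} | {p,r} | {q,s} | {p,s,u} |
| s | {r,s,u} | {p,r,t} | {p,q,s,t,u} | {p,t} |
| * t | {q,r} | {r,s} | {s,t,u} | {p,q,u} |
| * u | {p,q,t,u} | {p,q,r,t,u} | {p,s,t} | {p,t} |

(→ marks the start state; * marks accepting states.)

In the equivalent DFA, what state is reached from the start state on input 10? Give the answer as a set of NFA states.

Start: {p}.
δ(p,1) = {p,s,t}.
Union: {p,s,t}.
ε-closure gives {p,q,s,t,u}.
After 1: {p,q,s,t,u}.
δ(p,0) = {q,r,u}; δ(q,0) = {p,r,t}; δ(s,0) = {r,s,u}; δ(t,0) = {q,r}; δ(u,0) = {p,q,t,u}.
Union: {p,q,r,s,t,u}.
After 0: {p,q,r,s,t,u}.

{p,q,r,s,t,u}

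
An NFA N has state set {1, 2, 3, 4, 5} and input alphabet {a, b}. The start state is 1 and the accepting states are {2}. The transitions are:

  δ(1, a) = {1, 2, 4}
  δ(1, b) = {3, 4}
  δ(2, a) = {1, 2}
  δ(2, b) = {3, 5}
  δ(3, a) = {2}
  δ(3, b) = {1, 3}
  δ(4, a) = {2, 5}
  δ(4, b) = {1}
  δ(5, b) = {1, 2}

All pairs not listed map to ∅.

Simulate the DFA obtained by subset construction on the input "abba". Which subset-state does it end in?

{1, 2, 4, 5}

Start: {1}.
δ(1,a) = {1, 2, 4}.
Union: {1, 2, 4}.
After a: {1, 2, 4}.
δ(1,b) = {3, 4}; δ(2,b) = {3, 5}; δ(4,b) = {1}.
Union: {1, 3, 4, 5}.
After b: {1, 3, 4, 5}.
δ(1,b) = {3, 4}; δ(3,b) = {1, 3}; δ(4,b) = {1}; δ(5,b) = {1, 2}.
Union: {1, 2, 3, 4}.
After b: {1, 2, 3, 4}.
δ(1,a) = {1, 2, 4}; δ(2,a) = {1, 2}; δ(3,a) = {2}; δ(4,a) = {2, 5}.
Union: {1, 2, 4, 5}.
After a: {1, 2, 4, 5}.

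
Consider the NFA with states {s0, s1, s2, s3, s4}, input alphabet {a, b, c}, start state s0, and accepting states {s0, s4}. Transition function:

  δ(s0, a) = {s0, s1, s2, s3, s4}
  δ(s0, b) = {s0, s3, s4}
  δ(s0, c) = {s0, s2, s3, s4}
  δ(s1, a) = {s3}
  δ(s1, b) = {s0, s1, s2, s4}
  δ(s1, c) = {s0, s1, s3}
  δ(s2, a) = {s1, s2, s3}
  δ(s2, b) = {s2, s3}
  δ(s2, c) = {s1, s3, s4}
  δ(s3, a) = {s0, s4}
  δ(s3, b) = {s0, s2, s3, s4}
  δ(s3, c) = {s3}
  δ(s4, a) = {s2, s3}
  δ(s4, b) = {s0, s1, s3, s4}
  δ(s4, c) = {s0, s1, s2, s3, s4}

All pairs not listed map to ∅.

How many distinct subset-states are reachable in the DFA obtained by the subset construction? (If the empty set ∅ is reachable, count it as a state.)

Start state of the DFA: {s0}.
{s0} --a--> {s0, s1, s2, s3, s4}  [new]
{s0} --b--> {s0, s3, s4}  [new]
{s0} --c--> {s0, s2, s3, s4}  [new]
{s0, s1, s2, s3, s4} --a--> {s0, s1, s2, s3, s4}  [seen]
{s0, s1, s2, s3, s4} --b--> {s0, s1, s2, s3, s4}  [seen]
{s0, s1, s2, s3, s4} --c--> {s0, s1, s2, s3, s4}  [seen]
{s0, s3, s4} --a--> {s0, s1, s2, s3, s4}  [seen]
{s0, s3, s4} --b--> {s0, s1, s2, s3, s4}  [seen]
{s0, s3, s4} --c--> {s0, s1, s2, s3, s4}  [seen]
{s0, s2, s3, s4} --a--> {s0, s1, s2, s3, s4}  [seen]
{s0, s2, s3, s4} --b--> {s0, s1, s2, s3, s4}  [seen]
{s0, s2, s3, s4} --c--> {s0, s1, s2, s3, s4}  [seen]
Reachable DFA states: {s0}, {s0, s1, s2, s3, s4}, {s0, s3, s4}, {s0, s2, s3, s4}.

4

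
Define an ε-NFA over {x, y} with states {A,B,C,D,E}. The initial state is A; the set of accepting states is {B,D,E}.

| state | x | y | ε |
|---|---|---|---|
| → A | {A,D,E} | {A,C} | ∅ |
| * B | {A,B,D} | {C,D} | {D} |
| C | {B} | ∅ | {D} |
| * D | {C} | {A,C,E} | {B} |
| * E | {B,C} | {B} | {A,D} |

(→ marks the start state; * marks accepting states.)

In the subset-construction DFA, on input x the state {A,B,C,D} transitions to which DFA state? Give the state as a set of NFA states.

{A,B,C,D,E}

δ(A,x) = {A,D,E}; δ(B,x) = {A,B,D}; δ(C,x) = {B}; δ(D,x) = {C}.
Union: {A,B,C,D,E}.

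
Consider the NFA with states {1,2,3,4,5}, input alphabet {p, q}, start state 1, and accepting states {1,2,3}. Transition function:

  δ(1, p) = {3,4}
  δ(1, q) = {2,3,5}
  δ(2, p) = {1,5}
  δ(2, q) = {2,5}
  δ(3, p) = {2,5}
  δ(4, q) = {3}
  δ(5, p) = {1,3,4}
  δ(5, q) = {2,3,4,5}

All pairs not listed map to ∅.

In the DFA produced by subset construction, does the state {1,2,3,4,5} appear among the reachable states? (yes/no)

yes

Start state of the DFA: {1}.
{1} --p--> {3,4}  [new]
{1} --q--> {2,3,5}  [new]
{3,4} --p--> {2,5}  [new]
{3,4} --q--> {3}  [new]
{2,3,5} --p--> {1,2,3,4,5}  [new]
{2,3,5} --q--> {2,3,4,5}  [new]
{2,5} --p--> {1,3,4,5}  [new]
{2,5} --q--> {2,3,4,5}  [seen]
{3} --p--> {2,5}  [seen]
{3} --q--> ∅  [new]
{1,2,3,4,5} --p--> {1,2,3,4,5}  [seen]
{1,2,3,4,5} --q--> {2,3,4,5}  [seen]
{2,3,4,5} --p--> {1,2,3,4,5}  [seen]
{2,3,4,5} --q--> {2,3,4,5}  [seen]
{1,3,4,5} --p--> {1,2,3,4,5}  [seen]
{1,3,4,5} --q--> {2,3,4,5}  [seen]
∅ --p--> ∅  [seen]
∅ --q--> ∅  [seen]
Reachable DFA states: {1}, {3,4}, {2,3,5}, {2,5}, {3}, {1,2,3,4,5}, {2,3,4,5}, {1,3,4,5}, ∅.
{1,2,3,4,5} is among them.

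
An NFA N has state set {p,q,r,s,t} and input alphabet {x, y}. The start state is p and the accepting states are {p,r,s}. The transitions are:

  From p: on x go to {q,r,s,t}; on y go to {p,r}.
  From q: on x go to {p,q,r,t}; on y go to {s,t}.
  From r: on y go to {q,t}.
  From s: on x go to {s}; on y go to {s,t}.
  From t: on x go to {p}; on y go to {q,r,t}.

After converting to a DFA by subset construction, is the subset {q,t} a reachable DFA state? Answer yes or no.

Start state of the DFA: {p}.
{p} --x--> {q,r,s,t}  [new]
{p} --y--> {p,r}  [new]
{q,r,s,t} --x--> {p,q,r,s,t}  [new]
{q,r,s,t} --y--> {q,r,s,t}  [seen]
{p,r} --x--> {q,r,s,t}  [seen]
{p,r} --y--> {p,q,r,t}  [new]
{p,q,r,s,t} --x--> {p,q,r,s,t}  [seen]
{p,q,r,s,t} --y--> {p,q,r,s,t}  [seen]
{p,q,r,t} --x--> {p,q,r,s,t}  [seen]
{p,q,r,t} --y--> {p,q,r,s,t}  [seen]
Reachable DFA states: {p}, {q,r,s,t}, {p,r}, {p,q,r,s,t}, {p,q,r,t}.
{q,t} is not among them.

no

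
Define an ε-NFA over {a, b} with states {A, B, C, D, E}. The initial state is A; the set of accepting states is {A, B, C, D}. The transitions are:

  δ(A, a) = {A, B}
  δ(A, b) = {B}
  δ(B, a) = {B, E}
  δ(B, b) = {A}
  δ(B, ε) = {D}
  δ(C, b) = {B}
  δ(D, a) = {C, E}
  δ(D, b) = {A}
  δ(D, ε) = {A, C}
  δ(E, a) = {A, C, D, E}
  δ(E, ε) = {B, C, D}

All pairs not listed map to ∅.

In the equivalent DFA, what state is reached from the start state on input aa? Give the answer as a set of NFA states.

Start: {A}.
δ(A,a) = {A, B}.
Union: {A, B}.
ε-closure gives {A, B, C, D}.
After a: {A, B, C, D}.
δ(A,a) = {A, B}; δ(B,a) = {B, E}; δ(C,a) = ∅; δ(D,a) = {C, E}.
Union: {A, B, C, E}.
ε-closure gives {A, B, C, D, E}.
After a: {A, B, C, D, E}.

{A, B, C, D, E}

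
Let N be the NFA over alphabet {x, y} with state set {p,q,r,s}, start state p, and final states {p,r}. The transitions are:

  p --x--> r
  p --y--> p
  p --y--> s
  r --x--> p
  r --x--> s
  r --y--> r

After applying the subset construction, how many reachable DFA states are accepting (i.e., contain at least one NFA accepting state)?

Start state of the DFA: {p}.
{p} --x--> {r}  [new]
{p} --y--> {p,s}  [new]
{r} --x--> {p,s}  [seen]
{r} --y--> {r}  [seen]
{p,s} --x--> {r}  [seen]
{p,s} --y--> {p,s}  [seen]
Reachable DFA states: {p}, {r}, {p,s}.
Accepting DFA states (contain an NFA accepting state): {p}, {r}, {p,s}.

3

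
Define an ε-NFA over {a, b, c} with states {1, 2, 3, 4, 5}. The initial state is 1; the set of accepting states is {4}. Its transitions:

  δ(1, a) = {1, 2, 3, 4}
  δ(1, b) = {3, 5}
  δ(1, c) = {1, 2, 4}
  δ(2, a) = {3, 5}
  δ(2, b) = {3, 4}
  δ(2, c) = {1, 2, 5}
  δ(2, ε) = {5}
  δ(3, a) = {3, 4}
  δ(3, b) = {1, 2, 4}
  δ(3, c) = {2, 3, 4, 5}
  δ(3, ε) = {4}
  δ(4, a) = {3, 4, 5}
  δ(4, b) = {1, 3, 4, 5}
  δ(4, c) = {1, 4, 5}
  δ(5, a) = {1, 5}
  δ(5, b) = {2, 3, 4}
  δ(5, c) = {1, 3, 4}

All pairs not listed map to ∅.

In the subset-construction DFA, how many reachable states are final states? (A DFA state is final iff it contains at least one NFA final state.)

Start state of the DFA: {1} (ε-closure of the NFA start).
{1} --a--> {1, 2, 3, 4, 5}  [new]
{1} --b--> {3, 4, 5}  [new]
{1} --c--> {1, 2, 4, 5}  [new]
{1, 2, 3, 4, 5} --a--> {1, 2, 3, 4, 5}  [seen]
{1, 2, 3, 4, 5} --b--> {1, 2, 3, 4, 5}  [seen]
{1, 2, 3, 4, 5} --c--> {1, 2, 3, 4, 5}  [seen]
{3, 4, 5} --a--> {1, 3, 4, 5}  [new]
{3, 4, 5} --b--> {1, 2, 3, 4, 5}  [seen]
{3, 4, 5} --c--> {1, 2, 3, 4, 5}  [seen]
{1, 2, 4, 5} --a--> {1, 2, 3, 4, 5}  [seen]
{1, 2, 4, 5} --b--> {1, 2, 3, 4, 5}  [seen]
{1, 2, 4, 5} --c--> {1, 2, 3, 4, 5}  [seen]
{1, 3, 4, 5} --a--> {1, 2, 3, 4, 5}  [seen]
{1, 3, 4, 5} --b--> {1, 2, 3, 4, 5}  [seen]
{1, 3, 4, 5} --c--> {1, 2, 3, 4, 5}  [seen]
Reachable DFA states: {1}, {1, 2, 3, 4, 5}, {3, 4, 5}, {1, 2, 4, 5}, {1, 3, 4, 5}.
Accepting DFA states (contain an NFA accepting state): {1, 2, 3, 4, 5}, {3, 4, 5}, {1, 2, 4, 5}, {1, 3, 4, 5}.

4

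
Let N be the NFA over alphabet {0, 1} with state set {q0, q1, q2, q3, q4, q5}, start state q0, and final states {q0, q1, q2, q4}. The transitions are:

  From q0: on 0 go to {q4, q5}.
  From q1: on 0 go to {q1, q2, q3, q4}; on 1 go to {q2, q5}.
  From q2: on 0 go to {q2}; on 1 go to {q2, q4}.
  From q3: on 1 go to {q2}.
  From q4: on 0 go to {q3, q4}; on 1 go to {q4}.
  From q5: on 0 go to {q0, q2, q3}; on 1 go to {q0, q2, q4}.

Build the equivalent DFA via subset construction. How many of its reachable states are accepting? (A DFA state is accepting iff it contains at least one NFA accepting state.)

Start state of the DFA: {q0}.
{q0} --0--> {q4, q5}  [new]
{q0} --1--> ∅  [new]
{q4, q5} --0--> {q0, q2, q3, q4}  [new]
{q4, q5} --1--> {q0, q2, q4}  [new]
∅ --0--> ∅  [seen]
∅ --1--> ∅  [seen]
{q0, q2, q3, q4} --0--> {q2, q3, q4, q5}  [new]
{q0, q2, q3, q4} --1--> {q2, q4}  [new]
{q0, q2, q4} --0--> {q2, q3, q4, q5}  [seen]
{q0, q2, q4} --1--> {q2, q4}  [seen]
{q2, q3, q4, q5} --0--> {q0, q2, q3, q4}  [seen]
{q2, q3, q4, q5} --1--> {q0, q2, q4}  [seen]
{q2, q4} --0--> {q2, q3, q4}  [new]
{q2, q4} --1--> {q2, q4}  [seen]
{q2, q3, q4} --0--> {q2, q3, q4}  [seen]
{q2, q3, q4} --1--> {q2, q4}  [seen]
Reachable DFA states: {q0}, {q4, q5}, ∅, {q0, q2, q3, q4}, {q0, q2, q4}, {q2, q3, q4, q5}, {q2, q4}, {q2, q3, q4}.
Accepting DFA states (contain an NFA accepting state): {q0}, {q4, q5}, {q0, q2, q3, q4}, {q0, q2, q4}, {q2, q3, q4, q5}, {q2, q4}, {q2, q3, q4}.

7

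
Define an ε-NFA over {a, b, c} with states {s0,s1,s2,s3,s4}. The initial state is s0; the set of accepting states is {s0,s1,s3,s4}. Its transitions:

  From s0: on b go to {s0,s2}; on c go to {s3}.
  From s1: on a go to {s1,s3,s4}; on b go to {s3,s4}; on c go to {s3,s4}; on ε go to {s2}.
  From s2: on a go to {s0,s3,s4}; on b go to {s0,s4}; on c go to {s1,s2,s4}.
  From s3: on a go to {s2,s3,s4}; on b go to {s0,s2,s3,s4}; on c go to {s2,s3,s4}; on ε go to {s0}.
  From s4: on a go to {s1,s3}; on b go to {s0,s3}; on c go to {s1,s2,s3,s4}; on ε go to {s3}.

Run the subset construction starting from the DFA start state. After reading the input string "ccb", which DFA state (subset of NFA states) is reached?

{s0,s2,s3,s4}

Start: {s0}.
δ(s0,c) = {s3}.
Union: {s3}.
ε-closure gives {s0,s3}.
After c: {s0,s3}.
δ(s0,c) = {s3}; δ(s3,c) = {s2,s3,s4}.
Union: {s2,s3,s4}.
ε-closure gives {s0,s2,s3,s4}.
After c: {s0,s2,s3,s4}.
δ(s0,b) = {s0,s2}; δ(s2,b) = {s0,s4}; δ(s3,b) = {s0,s2,s3,s4}; δ(s4,b) = {s0,s3}.
Union: {s0,s2,s3,s4}.
After b: {s0,s2,s3,s4}.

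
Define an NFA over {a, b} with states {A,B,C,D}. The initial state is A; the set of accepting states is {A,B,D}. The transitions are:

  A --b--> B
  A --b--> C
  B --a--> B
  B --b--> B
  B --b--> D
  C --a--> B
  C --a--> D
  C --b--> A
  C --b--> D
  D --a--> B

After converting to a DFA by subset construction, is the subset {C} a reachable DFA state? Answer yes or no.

no

Start state of the DFA: {A}.
{A} --a--> ∅  [new]
{A} --b--> {B,C}  [new]
∅ --a--> ∅  [seen]
∅ --b--> ∅  [seen]
{B,C} --a--> {B,D}  [new]
{B,C} --b--> {A,B,D}  [new]
{B,D} --a--> {B}  [new]
{B,D} --b--> {B,D}  [seen]
{A,B,D} --a--> {B}  [seen]
{A,B,D} --b--> {B,C,D}  [new]
{B} --a--> {B}  [seen]
{B} --b--> {B,D}  [seen]
{B,C,D} --a--> {B,D}  [seen]
{B,C,D} --b--> {A,B,D}  [seen]
Reachable DFA states: {A}, ∅, {B,C}, {B,D}, {A,B,D}, {B}, {B,C,D}.
{C} is not among them.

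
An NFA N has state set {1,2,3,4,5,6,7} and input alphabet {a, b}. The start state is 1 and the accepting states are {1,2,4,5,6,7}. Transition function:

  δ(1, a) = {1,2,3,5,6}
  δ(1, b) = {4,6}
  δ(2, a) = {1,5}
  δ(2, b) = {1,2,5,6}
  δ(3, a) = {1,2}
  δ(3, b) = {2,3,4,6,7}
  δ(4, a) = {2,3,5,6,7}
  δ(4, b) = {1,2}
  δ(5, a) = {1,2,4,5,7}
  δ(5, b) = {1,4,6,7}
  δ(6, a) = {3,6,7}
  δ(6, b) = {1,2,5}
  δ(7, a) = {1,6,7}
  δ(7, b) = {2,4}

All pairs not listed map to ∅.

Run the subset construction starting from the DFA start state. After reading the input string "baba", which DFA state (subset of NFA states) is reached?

Start: {1}.
δ(1,b) = {4,6}.
Union: {4,6}.
After b: {4,6}.
δ(4,a) = {2,3,5,6,7}; δ(6,a) = {3,6,7}.
Union: {2,3,5,6,7}.
After a: {2,3,5,6,7}.
δ(2,b) = {1,2,5,6}; δ(3,b) = {2,3,4,6,7}; δ(5,b) = {1,4,6,7}; δ(6,b) = {1,2,5}; δ(7,b) = {2,4}.
Union: {1,2,3,4,5,6,7}.
After b: {1,2,3,4,5,6,7}.
δ(1,a) = {1,2,3,5,6}; δ(2,a) = {1,5}; δ(3,a) = {1,2}; δ(4,a) = {2,3,5,6,7}; δ(5,a) = {1,2,4,5,7}; δ(6,a) = {3,6,7}; δ(7,a) = {1,6,7}.
Union: {1,2,3,4,5,6,7}.
After a: {1,2,3,4,5,6,7}.

{1,2,3,4,5,6,7}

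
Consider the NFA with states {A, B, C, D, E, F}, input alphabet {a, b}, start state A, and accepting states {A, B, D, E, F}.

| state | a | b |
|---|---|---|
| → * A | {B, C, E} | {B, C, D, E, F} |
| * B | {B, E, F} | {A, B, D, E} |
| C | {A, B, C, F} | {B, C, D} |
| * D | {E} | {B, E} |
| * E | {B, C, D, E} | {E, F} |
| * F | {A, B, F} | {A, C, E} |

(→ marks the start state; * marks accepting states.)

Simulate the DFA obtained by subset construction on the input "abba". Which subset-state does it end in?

{A, B, C, D, E, F}

Start: {A}.
δ(A,a) = {B, C, E}.
Union: {B, C, E}.
After a: {B, C, E}.
δ(B,b) = {A, B, D, E}; δ(C,b) = {B, C, D}; δ(E,b) = {E, F}.
Union: {A, B, C, D, E, F}.
After b: {A, B, C, D, E, F}.
δ(A,b) = {B, C, D, E, F}; δ(B,b) = {A, B, D, E}; δ(C,b) = {B, C, D}; δ(D,b) = {B, E}; δ(E,b) = {E, F}; δ(F,b) = {A, C, E}.
Union: {A, B, C, D, E, F}.
After b: {A, B, C, D, E, F}.
δ(A,a) = {B, C, E}; δ(B,a) = {B, E, F}; δ(C,a) = {A, B, C, F}; δ(D,a) = {E}; δ(E,a) = {B, C, D, E}; δ(F,a) = {A, B, F}.
Union: {A, B, C, D, E, F}.
After a: {A, B, C, D, E, F}.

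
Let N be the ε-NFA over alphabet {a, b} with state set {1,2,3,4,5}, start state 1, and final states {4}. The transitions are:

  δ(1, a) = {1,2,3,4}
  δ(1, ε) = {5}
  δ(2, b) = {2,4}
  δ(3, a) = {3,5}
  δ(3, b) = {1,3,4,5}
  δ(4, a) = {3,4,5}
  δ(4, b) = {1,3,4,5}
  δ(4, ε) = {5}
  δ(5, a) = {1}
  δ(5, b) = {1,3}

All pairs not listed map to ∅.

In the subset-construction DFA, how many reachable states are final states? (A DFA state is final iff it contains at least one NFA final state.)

Start state of the DFA: {1,5} (ε-closure of the NFA start).
{1,5} --a--> {1,2,3,4,5}  [new]
{1,5} --b--> {1,3,5}  [new]
{1,2,3,4,5} --a--> {1,2,3,4,5}  [seen]
{1,2,3,4,5} --b--> {1,2,3,4,5}  [seen]
{1,3,5} --a--> {1,2,3,4,5}  [seen]
{1,3,5} --b--> {1,3,4,5}  [new]
{1,3,4,5} --a--> {1,2,3,4,5}  [seen]
{1,3,4,5} --b--> {1,3,4,5}  [seen]
Reachable DFA states: {1,5}, {1,2,3,4,5}, {1,3,5}, {1,3,4,5}.
Accepting DFA states (contain an NFA accepting state): {1,2,3,4,5}, {1,3,4,5}.

2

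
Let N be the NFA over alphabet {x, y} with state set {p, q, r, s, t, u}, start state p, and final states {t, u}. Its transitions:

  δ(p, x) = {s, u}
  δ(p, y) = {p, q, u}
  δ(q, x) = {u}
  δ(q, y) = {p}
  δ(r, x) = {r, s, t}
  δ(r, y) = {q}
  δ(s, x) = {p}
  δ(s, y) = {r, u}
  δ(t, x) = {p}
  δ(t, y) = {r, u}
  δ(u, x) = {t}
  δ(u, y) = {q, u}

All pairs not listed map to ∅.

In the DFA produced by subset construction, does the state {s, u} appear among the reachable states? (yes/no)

Start state of the DFA: {p}.
{p} --x--> {s, u}  [new]
{p} --y--> {p, q, u}  [new]
{s, u} --x--> {p, t}  [new]
{s, u} --y--> {q, r, u}  [new]
{p, q, u} --x--> {s, t, u}  [new]
{p, q, u} --y--> {p, q, u}  [seen]
{p, t} --x--> {p, s, u}  [new]
{p, t} --y--> {p, q, r, u}  [new]
{q, r, u} --x--> {r, s, t, u}  [new]
{q, r, u} --y--> {p, q, u}  [seen]
{s, t, u} --x--> {p, t}  [seen]
{s, t, u} --y--> {q, r, u}  [seen]
{p, s, u} --x--> {p, s, t, u}  [new]
{p, s, u} --y--> {p, q, r, u}  [seen]
{p, q, r, u} --x--> {r, s, t, u}  [seen]
{p, q, r, u} --y--> {p, q, u}  [seen]
{r, s, t, u} --x--> {p, r, s, t}  [new]
{r, s, t, u} --y--> {q, r, u}  [seen]
{p, s, t, u} --x--> {p, s, t, u}  [seen]
{p, s, t, u} --y--> {p, q, r, u}  [seen]
{p, r, s, t} --x--> {p, r, s, t, u}  [new]
{p, r, s, t} --y--> {p, q, r, u}  [seen]
{p, r, s, t, u} --x--> {p, r, s, t, u}  [seen]
{p, r, s, t, u} --y--> {p, q, r, u}  [seen]
Reachable DFA states: {p}, {s, u}, {p, q, u}, {p, t}, {q, r, u}, {s, t, u}, {p, s, u}, {p, q, r, u}, {r, s, t, u}, {p, s, t, u}, {p, r, s, t}, {p, r, s, t, u}.
{s, u} is among them.

yes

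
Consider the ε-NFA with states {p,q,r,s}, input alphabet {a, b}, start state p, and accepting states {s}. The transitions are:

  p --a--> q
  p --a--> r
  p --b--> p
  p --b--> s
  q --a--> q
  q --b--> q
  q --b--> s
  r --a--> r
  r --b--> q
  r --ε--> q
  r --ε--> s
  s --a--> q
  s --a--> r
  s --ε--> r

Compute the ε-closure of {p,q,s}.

Begin with {p,q,s}.
s →ε {r}; add r.
ε-closure = {p,q,r,s}.

{p,q,r,s}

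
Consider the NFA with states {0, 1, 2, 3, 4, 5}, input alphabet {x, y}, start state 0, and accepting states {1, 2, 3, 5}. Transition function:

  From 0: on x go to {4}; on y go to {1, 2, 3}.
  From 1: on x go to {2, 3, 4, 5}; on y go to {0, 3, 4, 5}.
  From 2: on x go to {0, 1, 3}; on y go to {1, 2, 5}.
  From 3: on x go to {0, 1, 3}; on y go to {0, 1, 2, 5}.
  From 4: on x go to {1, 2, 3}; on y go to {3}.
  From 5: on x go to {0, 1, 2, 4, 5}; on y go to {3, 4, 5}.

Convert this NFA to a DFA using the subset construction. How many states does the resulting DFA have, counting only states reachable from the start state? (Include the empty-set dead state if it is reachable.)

7

Start state of the DFA: {0}.
{0} --x--> {4}  [new]
{0} --y--> {1, 2, 3}  [new]
{4} --x--> {1, 2, 3}  [seen]
{4} --y--> {3}  [new]
{1, 2, 3} --x--> {0, 1, 2, 3, 4, 5}  [new]
{1, 2, 3} --y--> {0, 1, 2, 3, 4, 5}  [seen]
{3} --x--> {0, 1, 3}  [new]
{3} --y--> {0, 1, 2, 5}  [new]
{0, 1, 2, 3, 4, 5} --x--> {0, 1, 2, 3, 4, 5}  [seen]
{0, 1, 2, 3, 4, 5} --y--> {0, 1, 2, 3, 4, 5}  [seen]
{0, 1, 3} --x--> {0, 1, 2, 3, 4, 5}  [seen]
{0, 1, 3} --y--> {0, 1, 2, 3, 4, 5}  [seen]
{0, 1, 2, 5} --x--> {0, 1, 2, 3, 4, 5}  [seen]
{0, 1, 2, 5} --y--> {0, 1, 2, 3, 4, 5}  [seen]
Reachable DFA states: {0}, {4}, {1, 2, 3}, {3}, {0, 1, 2, 3, 4, 5}, {0, 1, 3}, {0, 1, 2, 5}.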